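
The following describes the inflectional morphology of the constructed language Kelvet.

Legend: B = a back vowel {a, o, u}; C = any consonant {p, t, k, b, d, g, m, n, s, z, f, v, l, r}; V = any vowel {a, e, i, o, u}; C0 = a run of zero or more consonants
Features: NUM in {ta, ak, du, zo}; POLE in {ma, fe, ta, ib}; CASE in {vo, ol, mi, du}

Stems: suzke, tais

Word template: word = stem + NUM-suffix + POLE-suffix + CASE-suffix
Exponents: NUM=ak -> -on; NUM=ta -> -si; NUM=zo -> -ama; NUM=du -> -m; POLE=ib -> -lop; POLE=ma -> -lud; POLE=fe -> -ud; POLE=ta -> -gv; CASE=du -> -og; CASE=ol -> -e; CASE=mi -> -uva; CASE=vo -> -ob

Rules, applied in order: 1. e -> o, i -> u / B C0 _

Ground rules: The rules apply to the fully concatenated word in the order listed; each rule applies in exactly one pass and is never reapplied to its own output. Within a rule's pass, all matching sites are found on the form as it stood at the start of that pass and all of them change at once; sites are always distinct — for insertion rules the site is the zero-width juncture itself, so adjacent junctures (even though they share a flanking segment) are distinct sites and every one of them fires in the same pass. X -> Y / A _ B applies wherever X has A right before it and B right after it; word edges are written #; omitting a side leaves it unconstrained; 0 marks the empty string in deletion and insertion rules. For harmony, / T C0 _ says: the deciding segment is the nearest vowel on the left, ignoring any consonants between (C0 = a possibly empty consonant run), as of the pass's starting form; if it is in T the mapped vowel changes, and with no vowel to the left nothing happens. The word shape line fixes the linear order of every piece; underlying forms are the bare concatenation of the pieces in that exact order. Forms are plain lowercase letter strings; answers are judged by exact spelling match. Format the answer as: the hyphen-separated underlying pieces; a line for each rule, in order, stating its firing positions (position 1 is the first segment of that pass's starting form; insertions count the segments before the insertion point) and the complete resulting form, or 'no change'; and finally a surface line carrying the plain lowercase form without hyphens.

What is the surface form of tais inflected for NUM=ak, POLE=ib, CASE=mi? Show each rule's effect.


underlying: tais-on-lop-uva
1. e -> o, i -> u / B C0 _: fires at position(s) 3: tausonlopuva
surface: tausonlopuva


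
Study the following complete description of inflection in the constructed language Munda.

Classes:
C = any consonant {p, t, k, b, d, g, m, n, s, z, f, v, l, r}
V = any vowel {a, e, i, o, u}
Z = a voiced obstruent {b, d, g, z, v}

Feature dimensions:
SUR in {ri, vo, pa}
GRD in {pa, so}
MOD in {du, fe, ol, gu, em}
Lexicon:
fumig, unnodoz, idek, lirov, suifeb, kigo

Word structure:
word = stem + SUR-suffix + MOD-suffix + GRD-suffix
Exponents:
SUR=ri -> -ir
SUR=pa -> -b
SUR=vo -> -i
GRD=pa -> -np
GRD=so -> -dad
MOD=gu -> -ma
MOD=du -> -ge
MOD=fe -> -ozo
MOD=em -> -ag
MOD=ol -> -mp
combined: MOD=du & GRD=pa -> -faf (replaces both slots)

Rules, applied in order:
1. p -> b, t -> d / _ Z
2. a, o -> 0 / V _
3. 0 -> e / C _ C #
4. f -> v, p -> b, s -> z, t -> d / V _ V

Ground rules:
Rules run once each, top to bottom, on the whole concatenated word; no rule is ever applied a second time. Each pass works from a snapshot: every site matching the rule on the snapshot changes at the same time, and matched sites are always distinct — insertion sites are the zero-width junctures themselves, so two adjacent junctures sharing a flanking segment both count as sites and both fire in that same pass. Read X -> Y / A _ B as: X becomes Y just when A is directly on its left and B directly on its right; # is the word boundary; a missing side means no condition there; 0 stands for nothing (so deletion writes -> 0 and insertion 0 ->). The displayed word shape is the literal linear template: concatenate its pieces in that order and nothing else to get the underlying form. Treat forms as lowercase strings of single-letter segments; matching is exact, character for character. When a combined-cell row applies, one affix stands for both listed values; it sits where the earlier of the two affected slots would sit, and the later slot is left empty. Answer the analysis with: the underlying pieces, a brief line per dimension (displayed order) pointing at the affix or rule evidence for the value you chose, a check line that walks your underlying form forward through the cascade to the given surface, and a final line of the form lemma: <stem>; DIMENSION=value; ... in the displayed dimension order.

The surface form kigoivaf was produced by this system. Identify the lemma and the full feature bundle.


underlying: kigo-i-faf
SUR=vo - signalled by the affix -i
GRD=pa - signalled by the combined affix row
MOD=du - signalled by the combined affix row
check: kigoifaf -> kigoifaf -> kigoifaf -> kigoifaf -> kigoivaf
lemma: kigo; SUR=vo; GRD=pa; MOD=du


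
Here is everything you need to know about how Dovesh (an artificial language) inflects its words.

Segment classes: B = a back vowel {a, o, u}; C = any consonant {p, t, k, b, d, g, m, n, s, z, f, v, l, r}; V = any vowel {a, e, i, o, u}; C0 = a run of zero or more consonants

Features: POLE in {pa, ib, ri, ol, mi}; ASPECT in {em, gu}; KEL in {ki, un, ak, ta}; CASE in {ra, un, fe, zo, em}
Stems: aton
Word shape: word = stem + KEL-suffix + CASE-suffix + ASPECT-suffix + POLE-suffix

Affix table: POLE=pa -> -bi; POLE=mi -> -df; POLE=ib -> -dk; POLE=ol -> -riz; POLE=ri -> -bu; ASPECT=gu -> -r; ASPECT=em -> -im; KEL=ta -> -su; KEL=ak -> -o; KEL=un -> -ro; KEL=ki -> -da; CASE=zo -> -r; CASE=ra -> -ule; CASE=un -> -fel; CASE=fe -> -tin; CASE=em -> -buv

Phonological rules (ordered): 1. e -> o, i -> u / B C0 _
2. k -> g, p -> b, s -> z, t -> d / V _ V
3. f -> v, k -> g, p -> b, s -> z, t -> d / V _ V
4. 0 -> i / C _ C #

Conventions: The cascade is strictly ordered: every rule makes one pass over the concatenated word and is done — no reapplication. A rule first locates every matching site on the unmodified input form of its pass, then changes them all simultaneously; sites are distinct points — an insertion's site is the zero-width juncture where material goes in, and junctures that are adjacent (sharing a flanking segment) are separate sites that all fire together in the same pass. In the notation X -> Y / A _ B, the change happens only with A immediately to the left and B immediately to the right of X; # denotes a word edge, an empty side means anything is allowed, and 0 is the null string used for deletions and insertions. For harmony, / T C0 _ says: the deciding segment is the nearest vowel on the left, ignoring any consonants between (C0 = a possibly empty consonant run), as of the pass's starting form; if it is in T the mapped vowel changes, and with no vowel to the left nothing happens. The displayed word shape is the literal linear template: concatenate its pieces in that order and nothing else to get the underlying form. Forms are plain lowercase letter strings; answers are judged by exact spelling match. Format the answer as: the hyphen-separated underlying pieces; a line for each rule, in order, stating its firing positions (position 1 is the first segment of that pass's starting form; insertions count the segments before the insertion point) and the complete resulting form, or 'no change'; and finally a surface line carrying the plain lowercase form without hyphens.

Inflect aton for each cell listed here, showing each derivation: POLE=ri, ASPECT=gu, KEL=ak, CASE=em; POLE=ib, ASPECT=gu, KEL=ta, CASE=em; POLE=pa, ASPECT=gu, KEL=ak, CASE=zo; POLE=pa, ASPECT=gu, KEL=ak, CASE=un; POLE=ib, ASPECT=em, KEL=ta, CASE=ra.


cell POLE=ri, ASPECT=gu, KEL=ak, CASE=em:
underlying: aton-o-buv-r-bu
1. e -> o, i -> u / B C0 _: no change
2. k -> g, p -> b, s -> z, t -> d / V _ V: fires at position(s) 2: adonobuvrbu
3. f -> v, k -> g, p -> b, s -> z, t -> d / V _ V: no change
4. 0 -> i / C _ C #: no change
surface: adonobuvrbu

cell POLE=ib, ASPECT=gu, KEL=ta, CASE=em:
underlying: aton-su-buv-r-dk
1. e -> o, i -> u / B C0 _: no change
2. k -> g, p -> b, s -> z, t -> d / V _ V: fires at position(s) 2: adonsubuvrdk
3. f -> v, k -> g, p -> b, s -> z, t -> d / V _ V: no change
4. 0 -> i / C _ C #: inserts after position(s) 11: adonsubuvrdik
surface: adonsubuvrdik

cell POLE=pa, ASPECT=gu, KEL=ak, CASE=zo:
underlying: aton-o-r-r-bi
1. e -> o, i -> u / B C0 _: fires at position(s) 9: atonorrbu
2. k -> g, p -> b, s -> z, t -> d / V _ V: fires at position(s) 2: adonorrbu
3. f -> v, k -> g, p -> b, s -> z, t -> d / V _ V: no change
4. 0 -> i / C _ C #: no change
surface: adonorrbu

cell POLE=pa, ASPECT=gu, KEL=ak, CASE=un:
underlying: aton-o-fel-r-bi
1. e -> o, i -> u / B C0 _: fires at position(s) 7: atonofolrbi
2. k -> g, p -> b, s -> z, t -> d / V _ V: fires at position(s) 2: adonofolrbi
3. f -> v, k -> g, p -> b, s -> z, t -> d / V _ V: fires at position(s) 6: adonovolrbi
4. 0 -> i / C _ C #: no change
surface: adonovolrbi

cell POLE=ib, ASPECT=em, KEL=ta, CASE=ra:
underlying: aton-su-ule-im-dk
1. e -> o, i -> u / B C0 _: fires at position(s) 9: atonsuuloimdk
2. k -> g, p -> b, s -> z, t -> d / V _ V: fires at position(s) 2: adonsuuloimdk
3. f -> v, k -> g, p -> b, s -> z, t -> d / V _ V: no change
4. 0 -> i / C _ C #: inserts after position(s) 12: adonsuuloimdik
surface: adonsuuloimdik


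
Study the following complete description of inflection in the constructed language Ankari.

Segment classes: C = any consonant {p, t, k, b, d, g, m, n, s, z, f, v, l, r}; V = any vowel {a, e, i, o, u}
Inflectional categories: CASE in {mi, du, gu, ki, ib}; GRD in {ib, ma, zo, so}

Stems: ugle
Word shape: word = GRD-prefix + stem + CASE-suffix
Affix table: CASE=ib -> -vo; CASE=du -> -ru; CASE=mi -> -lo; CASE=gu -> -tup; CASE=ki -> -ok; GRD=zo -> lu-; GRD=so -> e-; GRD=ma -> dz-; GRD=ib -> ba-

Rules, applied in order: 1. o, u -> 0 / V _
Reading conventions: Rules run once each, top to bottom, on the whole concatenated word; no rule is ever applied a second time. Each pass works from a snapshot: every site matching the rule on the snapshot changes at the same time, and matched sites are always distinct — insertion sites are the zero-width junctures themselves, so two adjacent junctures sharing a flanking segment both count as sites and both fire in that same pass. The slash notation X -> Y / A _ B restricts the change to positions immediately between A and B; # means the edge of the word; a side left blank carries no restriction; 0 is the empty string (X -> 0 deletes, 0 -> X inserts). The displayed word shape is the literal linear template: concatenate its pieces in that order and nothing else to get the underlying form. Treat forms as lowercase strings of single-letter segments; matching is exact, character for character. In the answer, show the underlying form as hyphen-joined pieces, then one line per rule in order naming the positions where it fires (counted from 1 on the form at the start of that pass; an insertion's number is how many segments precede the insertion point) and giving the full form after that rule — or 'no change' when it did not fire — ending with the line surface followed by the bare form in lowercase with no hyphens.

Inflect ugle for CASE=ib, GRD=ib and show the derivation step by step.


underlying: ba-ugle-vo
1. o, u -> 0 / V _: fires at position(s) 3: baglevo
surface: baglevo


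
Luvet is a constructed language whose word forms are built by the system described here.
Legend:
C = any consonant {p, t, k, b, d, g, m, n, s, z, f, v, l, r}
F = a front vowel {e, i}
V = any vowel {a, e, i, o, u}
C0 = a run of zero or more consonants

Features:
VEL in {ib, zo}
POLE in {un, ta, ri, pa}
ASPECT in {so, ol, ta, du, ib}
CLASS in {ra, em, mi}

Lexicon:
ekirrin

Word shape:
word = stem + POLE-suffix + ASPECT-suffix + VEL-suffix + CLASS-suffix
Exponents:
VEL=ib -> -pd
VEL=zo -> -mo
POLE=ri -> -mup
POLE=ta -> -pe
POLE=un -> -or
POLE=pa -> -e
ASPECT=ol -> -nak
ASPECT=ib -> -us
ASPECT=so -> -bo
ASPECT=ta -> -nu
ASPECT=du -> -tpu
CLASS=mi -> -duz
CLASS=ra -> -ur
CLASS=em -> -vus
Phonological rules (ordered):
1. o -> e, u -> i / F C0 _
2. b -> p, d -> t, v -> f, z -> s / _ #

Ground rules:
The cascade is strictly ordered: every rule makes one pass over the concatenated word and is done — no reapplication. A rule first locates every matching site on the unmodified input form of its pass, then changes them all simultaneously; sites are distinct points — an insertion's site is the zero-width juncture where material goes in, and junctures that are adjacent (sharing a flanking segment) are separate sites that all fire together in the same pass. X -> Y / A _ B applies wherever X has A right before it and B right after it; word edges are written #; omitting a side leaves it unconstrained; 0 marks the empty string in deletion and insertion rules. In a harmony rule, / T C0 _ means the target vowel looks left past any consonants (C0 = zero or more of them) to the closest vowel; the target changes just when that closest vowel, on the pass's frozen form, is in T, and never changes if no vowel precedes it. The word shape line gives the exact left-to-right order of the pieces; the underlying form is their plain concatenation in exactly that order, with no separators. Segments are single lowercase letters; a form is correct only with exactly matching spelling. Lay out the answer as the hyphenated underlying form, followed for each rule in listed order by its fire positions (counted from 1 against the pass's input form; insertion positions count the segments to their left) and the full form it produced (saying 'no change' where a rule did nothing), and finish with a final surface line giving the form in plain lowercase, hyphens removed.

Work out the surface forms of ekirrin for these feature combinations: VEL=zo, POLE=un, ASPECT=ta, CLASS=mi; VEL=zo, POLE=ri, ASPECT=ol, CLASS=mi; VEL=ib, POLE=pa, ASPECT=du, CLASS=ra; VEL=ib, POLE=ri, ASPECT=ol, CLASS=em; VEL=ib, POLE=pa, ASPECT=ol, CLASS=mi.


cell VEL=zo, POLE=un, ASPECT=ta, CLASS=mi:
underlying: ekirrin-or-nu-mo-duz
1. o -> e, u -> i / F C0 _: fires at position(s) 8: ekirrinernumoduz
2. b -> p, d -> t, v -> f, z -> s / _ #: fires at position(s) 16: ekirrinernumodus
surface: ekirrinernumodus

cell VEL=zo, POLE=ri, ASPECT=ol, CLASS=mi:
underlying: ekirrin-mup-nak-mo-duz
1. o -> e, u -> i / F C0 _: fires at position(s) 9: ekirrinmipnakmoduz
2. b -> p, d -> t, v -> f, z -> s / _ #: fires at position(s) 18: ekirrinmipnakmodus
surface: ekirrinmipnakmodus

cell VEL=ib, POLE=pa, ASPECT=du, CLASS=ra:
underlying: ekirrin-e-tpu-pd-ur
1. o -> e, u -> i / F C0 _: fires at position(s) 11: ekirrinetpipdur
2. b -> p, d -> t, v -> f, z -> s / _ #: no change
surface: ekirrinetpipdur

cell VEL=ib, POLE=ri, ASPECT=ol, CLASS=em:
underlying: ekirrin-mup-nak-pd-vus
1. o -> e, u -> i / F C0 _: fires at position(s) 9: ekirrinmipnakpdvus
2. b -> p, d -> t, v -> f, z -> s / _ #: no change
surface: ekirrinmipnakpdvus

cell VEL=ib, POLE=pa, ASPECT=ol, CLASS=mi:
underlying: ekirrin-e-nak-pd-duz
1. o -> e, u -> i / F C0 _: no change
2. b -> p, d -> t, v -> f, z -> s / _ #: fires at position(s) 16: ekirrinenakpddus
surface: ekirrinenakpddus


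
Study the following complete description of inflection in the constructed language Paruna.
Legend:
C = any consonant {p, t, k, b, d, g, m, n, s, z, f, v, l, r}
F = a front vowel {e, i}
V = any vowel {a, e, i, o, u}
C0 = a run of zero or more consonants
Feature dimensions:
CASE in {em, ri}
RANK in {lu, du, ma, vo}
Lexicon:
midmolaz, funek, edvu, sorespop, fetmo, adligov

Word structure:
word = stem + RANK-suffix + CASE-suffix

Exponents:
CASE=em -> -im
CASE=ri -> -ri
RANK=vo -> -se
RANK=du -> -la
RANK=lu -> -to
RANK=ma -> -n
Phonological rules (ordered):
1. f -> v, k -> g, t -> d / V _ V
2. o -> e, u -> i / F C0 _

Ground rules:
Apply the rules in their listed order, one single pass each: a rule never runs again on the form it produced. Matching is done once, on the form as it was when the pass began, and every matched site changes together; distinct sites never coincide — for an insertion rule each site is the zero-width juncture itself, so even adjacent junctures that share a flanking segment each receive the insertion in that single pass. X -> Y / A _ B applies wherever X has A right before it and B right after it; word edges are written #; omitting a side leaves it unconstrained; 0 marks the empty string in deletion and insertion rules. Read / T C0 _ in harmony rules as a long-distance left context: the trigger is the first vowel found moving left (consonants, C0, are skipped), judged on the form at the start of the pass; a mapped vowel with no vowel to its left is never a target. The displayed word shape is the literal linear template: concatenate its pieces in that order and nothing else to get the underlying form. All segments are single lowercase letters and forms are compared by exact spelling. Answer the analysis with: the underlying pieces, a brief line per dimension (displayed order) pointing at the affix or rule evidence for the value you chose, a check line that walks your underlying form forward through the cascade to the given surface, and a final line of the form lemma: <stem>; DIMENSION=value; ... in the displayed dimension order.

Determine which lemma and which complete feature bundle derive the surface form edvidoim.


underlying: edvu-to-im
CASE=em - signalled by the affix -im
RANK=lu - signalled by the affix -to
check: edvutoim -> edvudoim -> edvidoim
lemma: edvu; CASE=em; RANK=lu


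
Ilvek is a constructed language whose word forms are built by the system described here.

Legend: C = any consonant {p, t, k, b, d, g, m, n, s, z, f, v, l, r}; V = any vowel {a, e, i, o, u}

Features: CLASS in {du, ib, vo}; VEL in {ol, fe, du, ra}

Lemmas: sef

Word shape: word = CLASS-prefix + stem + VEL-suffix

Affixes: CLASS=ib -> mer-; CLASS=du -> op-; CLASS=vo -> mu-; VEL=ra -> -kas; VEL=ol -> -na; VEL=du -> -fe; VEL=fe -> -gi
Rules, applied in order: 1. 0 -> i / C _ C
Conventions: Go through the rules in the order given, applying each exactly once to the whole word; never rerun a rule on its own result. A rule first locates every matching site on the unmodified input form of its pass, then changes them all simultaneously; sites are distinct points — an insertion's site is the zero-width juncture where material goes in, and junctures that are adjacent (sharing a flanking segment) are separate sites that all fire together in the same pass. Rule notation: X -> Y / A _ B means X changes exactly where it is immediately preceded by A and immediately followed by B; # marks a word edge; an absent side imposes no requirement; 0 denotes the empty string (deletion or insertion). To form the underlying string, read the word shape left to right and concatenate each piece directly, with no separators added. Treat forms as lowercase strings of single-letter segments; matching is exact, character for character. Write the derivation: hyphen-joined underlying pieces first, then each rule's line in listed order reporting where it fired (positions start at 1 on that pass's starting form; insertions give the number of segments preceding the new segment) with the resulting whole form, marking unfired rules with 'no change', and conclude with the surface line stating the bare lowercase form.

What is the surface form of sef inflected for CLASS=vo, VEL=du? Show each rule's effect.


underlying: mu-sef-fe
1. 0 -> i / C _ C: inserts after position(s) 5: musefife
surface: musefife


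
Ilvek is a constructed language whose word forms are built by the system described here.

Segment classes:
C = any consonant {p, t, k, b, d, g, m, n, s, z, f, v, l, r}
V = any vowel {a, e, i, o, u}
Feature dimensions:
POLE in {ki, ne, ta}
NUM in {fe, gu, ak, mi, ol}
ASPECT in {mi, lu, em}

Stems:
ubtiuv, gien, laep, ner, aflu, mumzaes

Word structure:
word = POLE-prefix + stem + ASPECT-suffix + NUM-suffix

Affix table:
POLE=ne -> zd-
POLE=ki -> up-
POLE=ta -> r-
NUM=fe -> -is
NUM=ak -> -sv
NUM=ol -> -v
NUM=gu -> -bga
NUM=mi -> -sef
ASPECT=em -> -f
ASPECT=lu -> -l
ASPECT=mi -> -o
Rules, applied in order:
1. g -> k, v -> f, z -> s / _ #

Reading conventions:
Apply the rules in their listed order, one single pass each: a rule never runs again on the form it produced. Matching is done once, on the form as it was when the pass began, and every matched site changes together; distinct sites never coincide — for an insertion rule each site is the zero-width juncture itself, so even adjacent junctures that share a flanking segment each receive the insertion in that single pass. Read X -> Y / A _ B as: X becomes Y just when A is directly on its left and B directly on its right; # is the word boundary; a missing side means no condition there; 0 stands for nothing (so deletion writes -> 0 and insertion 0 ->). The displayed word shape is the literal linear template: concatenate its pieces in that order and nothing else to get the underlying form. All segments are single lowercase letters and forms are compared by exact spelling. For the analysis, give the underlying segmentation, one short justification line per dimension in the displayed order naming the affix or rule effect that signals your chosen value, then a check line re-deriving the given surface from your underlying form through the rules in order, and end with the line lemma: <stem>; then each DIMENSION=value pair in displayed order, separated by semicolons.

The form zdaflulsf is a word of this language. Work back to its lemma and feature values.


underlying: zd-aflu-l-sv
POLE=ne - signalled by the affix zd-
NUM=ak - signalled by the affix -sv
ASPECT=lu - signalled by the affix -l
check: zdaflulsv -> zdaflulsf
lemma: aflu; POLE=ne; NUM=ak; ASPECT=lu


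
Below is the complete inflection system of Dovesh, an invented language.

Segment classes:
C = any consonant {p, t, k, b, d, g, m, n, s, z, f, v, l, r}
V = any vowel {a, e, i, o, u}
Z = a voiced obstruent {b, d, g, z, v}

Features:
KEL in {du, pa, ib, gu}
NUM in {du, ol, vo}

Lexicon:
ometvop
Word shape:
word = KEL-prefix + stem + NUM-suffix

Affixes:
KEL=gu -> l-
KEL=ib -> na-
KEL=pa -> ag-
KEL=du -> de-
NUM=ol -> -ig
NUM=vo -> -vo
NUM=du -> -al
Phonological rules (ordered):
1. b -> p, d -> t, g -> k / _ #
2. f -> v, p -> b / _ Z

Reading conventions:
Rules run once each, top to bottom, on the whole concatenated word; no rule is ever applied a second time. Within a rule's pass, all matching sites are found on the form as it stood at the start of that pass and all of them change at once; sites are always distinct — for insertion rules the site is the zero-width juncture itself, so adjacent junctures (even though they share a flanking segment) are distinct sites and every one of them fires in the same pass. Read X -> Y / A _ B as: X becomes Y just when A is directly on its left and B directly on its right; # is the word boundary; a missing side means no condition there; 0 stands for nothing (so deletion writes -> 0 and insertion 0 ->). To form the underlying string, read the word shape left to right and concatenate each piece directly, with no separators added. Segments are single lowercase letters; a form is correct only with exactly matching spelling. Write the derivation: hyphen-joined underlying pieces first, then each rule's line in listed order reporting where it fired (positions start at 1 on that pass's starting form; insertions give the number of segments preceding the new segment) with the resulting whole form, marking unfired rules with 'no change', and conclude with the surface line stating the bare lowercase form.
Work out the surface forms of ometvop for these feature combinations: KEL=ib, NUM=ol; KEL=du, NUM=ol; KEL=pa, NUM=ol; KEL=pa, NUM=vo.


cell KEL=ib, NUM=ol:
underlying: na-ometvop-ig
1. b -> p, d -> t, g -> k / _ #: fires at position(s) 11: naometvopik
2. f -> v, p -> b / _ Z: no change
surface: naometvopik

cell KEL=du, NUM=ol:
underlying: de-ometvop-ig
1. b -> p, d -> t, g -> k / _ #: fires at position(s) 11: deometvopik
2. f -> v, p -> b / _ Z: no change
surface: deometvopik

cell KEL=pa, NUM=ol:
underlying: ag-ometvop-ig
1. b -> p, d -> t, g -> k / _ #: fires at position(s) 11: agometvopik
2. f -> v, p -> b / _ Z: no change
surface: agometvopik

cell KEL=pa, NUM=vo:
underlying: ag-ometvop-vo
1. b -> p, d -> t, g -> k / _ #: no change
2. f -> v, p -> b / _ Z: fires at position(s) 9: agometvobvo
surface: agometvobvo


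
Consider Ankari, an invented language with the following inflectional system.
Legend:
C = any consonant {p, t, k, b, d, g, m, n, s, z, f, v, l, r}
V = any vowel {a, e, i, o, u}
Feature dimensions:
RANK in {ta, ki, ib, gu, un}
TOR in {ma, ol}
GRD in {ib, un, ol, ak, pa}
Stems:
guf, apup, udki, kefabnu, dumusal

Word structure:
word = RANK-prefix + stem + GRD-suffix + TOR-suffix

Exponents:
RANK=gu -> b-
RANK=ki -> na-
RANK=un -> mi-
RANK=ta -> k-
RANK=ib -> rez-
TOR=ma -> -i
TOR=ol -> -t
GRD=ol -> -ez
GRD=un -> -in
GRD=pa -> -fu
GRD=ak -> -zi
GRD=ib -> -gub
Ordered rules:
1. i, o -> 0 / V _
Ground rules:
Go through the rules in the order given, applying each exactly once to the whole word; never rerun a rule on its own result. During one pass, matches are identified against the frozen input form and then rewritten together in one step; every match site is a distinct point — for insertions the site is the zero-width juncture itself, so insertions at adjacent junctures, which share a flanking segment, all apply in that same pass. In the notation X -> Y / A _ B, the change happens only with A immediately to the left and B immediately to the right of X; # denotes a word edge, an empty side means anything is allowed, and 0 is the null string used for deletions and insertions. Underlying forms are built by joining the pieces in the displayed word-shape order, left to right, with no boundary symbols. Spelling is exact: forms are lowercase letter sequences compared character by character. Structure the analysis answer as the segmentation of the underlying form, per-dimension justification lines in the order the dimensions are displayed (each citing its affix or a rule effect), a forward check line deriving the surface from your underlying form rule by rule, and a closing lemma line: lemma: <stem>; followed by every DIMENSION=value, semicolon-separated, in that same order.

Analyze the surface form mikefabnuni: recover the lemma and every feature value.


underlying: mi-kefabnu-in-i
RANK=un - signalled by the affix mi-
TOR=ma - signalled by the affix -i
GRD=un - signalled by the affix -in
check: mikefabnuini -> mikefabnuni
lemma: kefabnu; RANK=un; TOR=ma; GRD=un


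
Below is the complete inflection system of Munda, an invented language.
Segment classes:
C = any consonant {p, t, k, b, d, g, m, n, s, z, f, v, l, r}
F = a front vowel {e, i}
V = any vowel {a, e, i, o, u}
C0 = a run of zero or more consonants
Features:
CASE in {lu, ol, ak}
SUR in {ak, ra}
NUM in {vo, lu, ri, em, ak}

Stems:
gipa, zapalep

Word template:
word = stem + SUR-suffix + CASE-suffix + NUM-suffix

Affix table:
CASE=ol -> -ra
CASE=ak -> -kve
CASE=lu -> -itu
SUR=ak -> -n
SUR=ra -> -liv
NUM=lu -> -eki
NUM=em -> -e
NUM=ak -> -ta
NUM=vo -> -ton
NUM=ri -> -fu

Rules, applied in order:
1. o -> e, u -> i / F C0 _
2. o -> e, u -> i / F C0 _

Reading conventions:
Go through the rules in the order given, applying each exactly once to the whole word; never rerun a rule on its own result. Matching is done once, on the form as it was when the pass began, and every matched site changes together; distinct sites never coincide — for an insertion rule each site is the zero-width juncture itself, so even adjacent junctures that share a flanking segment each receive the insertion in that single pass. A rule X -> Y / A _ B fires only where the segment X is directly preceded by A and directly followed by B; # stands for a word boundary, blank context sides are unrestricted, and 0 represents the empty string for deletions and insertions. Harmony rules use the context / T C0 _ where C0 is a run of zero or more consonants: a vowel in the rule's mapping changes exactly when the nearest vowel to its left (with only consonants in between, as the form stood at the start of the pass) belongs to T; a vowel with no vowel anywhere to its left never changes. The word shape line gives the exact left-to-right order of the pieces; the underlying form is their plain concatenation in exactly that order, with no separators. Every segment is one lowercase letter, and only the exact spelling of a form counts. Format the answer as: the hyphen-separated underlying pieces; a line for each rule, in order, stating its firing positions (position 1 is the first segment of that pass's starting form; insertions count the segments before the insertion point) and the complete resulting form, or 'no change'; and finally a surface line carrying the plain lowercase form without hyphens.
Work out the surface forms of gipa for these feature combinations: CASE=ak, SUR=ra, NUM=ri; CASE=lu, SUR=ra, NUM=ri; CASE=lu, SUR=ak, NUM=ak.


cell CASE=ak, SUR=ra, NUM=ri:
underlying: gipa-liv-kve-fu
1. o -> e, u -> i / F C0 _: fires at position(s) 12: gipalivkvefi
2. o -> e, u -> i / F C0 _: no change
surface: gipalivkvefi

cell CASE=lu, SUR=ra, NUM=ri:
underlying: gipa-liv-itu-fu
1. o -> e, u -> i / F C0 _: fires at position(s) 10: gipalivitifu
2. o -> e, u -> i / F C0 _: fires at position(s) 12: gipalivitifi
surface: gipalivitifi

cell CASE=lu, SUR=ak, NUM=ak:
underlying: gipa-n-itu-ta
1. o -> e, u -> i / F C0 _: fires at position(s) 8: gipanitita
2. o -> e, u -> i / F C0 _: no change
surface: gipanitita


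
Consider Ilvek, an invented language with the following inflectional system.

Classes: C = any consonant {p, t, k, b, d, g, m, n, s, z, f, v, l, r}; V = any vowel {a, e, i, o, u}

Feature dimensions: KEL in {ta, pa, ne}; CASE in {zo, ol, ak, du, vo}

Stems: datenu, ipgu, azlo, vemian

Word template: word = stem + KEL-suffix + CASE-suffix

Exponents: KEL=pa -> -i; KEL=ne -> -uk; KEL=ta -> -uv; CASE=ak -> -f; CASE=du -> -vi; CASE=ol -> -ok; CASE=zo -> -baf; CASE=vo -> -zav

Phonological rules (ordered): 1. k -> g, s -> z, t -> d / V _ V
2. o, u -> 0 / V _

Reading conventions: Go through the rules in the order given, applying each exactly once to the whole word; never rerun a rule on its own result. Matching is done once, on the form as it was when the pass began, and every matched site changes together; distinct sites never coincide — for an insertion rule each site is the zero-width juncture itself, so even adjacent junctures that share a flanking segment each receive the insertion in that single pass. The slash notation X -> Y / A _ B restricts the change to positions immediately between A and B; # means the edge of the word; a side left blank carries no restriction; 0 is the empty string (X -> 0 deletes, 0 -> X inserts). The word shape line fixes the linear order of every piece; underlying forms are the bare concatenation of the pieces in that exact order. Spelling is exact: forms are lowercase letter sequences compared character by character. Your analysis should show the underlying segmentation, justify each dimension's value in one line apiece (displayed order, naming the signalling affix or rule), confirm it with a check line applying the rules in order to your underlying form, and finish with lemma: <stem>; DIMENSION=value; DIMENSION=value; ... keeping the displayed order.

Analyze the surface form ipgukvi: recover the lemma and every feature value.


underlying: ipgu-uk-vi
KEL=ne - signalled by the affix -uk
CASE=du - signalled by the affix -vi
check: ipguukvi -> ipguukvi -> ipgukvi
lemma: ipgu; KEL=ne; CASE=du


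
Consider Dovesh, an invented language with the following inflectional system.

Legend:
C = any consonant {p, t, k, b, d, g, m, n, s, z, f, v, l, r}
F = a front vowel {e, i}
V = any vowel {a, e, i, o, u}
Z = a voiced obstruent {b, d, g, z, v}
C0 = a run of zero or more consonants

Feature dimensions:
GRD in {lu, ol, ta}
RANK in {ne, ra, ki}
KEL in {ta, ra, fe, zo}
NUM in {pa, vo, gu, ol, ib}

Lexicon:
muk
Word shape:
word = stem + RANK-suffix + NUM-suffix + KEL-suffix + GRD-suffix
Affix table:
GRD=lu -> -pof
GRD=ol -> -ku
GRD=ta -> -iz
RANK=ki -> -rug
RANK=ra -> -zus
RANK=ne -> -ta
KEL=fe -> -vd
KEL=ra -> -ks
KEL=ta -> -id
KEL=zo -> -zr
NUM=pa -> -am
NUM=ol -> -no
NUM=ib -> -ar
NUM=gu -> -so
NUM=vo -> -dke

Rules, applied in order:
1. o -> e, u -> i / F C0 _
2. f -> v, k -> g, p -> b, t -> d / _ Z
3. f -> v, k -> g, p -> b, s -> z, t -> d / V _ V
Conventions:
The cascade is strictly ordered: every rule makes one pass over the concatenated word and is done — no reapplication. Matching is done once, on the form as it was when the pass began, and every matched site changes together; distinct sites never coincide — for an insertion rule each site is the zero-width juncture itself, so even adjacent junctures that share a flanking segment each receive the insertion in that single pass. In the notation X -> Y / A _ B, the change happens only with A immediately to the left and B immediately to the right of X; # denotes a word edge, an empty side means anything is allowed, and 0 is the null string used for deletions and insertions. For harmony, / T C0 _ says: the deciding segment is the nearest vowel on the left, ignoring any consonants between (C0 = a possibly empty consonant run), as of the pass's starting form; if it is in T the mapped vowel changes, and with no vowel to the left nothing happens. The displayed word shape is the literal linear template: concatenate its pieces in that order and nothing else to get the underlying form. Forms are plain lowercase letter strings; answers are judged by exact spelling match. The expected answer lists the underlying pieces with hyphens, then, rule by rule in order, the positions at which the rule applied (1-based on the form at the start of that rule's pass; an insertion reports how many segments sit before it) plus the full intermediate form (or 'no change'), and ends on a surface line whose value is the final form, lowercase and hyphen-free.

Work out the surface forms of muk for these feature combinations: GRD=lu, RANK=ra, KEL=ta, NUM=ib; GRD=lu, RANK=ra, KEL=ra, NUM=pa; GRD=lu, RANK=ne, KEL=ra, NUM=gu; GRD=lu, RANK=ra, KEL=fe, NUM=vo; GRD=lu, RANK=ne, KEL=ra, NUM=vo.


cell GRD=lu, RANK=ra, KEL=ta, NUM=ib:
underlying: muk-zus-ar-id-pof
1. o -> e, u -> i / F C0 _: fires at position(s) 12: mukzusaridpef
2. f -> v, k -> g, p -> b, t -> d / _ Z: fires at position(s) 3: mugzusaridpef
3. f -> v, k -> g, p -> b, s -> z, t -> d / V _ V: fires at position(s) 6: mugzuzaridpef
surface: mugzuzaridpef

cell GRD=lu, RANK=ra, KEL=ra, NUM=pa:
underlying: muk-zus-am-ks-pof
1. o -> e, u -> i / F C0 _: no change
2. f -> v, k -> g, p -> b, t -> d / _ Z: fires at position(s) 3: mugzusamkspof
3. f -> v, k -> g, p -> b, s -> z, t -> d / V _ V: fires at position(s) 6: mugzuzamkspof
surface: mugzuzamkspof

cell GRD=lu, RANK=ne, KEL=ra, NUM=gu:
underlying: muk-ta-so-ks-pof
1. o -> e, u -> i / F C0 _: no change
2. f -> v, k -> g, p -> b, t -> d / _ Z: no change
3. f -> v, k -> g, p -> b, s -> z, t -> d / V _ V: fires at position(s) 6: muktazokspof
surface: muktazokspof

cell GRD=lu, RANK=ra, KEL=fe, NUM=vo:
underlying: muk-zus-dke-vd-pof
1. o -> e, u -> i / F C0 _: fires at position(s) 13: mukzusdkevdpef
2. f -> v, k -> g, p -> b, t -> d / _ Z: fires at position(s) 3: mugzusdkevdpef
3. f -> v, k -> g, p -> b, s -> z, t -> d / V _ V: no change
surface: mugzusdkevdpef

cell GRD=lu, RANK=ne, KEL=ra, NUM=vo:
underlying: muk-ta-dke-ks-pof
1. o -> e, u -> i / F C0 _: fires at position(s) 12: muktadkekspef
2. f -> v, k -> g, p -> b, t -> d / _ Z: no change
3. f -> v, k -> g, p -> b, s -> z, t -> d / V _ V: no change
surface: muktadkekspef


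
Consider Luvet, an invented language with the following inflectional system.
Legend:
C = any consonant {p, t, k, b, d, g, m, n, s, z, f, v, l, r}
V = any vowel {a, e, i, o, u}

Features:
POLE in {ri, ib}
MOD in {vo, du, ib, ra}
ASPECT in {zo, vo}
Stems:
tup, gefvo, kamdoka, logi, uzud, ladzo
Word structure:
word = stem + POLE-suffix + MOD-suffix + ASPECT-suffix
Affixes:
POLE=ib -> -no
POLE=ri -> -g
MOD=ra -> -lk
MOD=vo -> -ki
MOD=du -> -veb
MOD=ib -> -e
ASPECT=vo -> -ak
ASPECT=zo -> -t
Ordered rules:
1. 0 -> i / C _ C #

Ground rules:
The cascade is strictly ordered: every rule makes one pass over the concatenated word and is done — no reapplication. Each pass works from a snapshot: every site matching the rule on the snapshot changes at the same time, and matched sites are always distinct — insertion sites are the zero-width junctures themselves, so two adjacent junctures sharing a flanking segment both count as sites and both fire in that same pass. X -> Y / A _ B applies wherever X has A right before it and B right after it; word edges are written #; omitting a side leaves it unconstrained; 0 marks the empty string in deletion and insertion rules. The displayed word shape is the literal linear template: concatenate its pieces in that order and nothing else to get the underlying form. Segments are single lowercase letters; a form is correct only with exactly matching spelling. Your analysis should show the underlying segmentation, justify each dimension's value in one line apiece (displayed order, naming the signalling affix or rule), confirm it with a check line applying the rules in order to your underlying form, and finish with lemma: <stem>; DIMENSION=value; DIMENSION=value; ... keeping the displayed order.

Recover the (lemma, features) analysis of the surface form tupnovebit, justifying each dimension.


underlying: tup-no-veb-t
POLE=ib - signalled by the affix -no
MOD=du - signalled by the affix -veb
ASPECT=zo - signalled by the affix -t
check: tupnovebt -> tupnovebit
lemma: tup; POLE=ib; MOD=du; ASPECT=zo


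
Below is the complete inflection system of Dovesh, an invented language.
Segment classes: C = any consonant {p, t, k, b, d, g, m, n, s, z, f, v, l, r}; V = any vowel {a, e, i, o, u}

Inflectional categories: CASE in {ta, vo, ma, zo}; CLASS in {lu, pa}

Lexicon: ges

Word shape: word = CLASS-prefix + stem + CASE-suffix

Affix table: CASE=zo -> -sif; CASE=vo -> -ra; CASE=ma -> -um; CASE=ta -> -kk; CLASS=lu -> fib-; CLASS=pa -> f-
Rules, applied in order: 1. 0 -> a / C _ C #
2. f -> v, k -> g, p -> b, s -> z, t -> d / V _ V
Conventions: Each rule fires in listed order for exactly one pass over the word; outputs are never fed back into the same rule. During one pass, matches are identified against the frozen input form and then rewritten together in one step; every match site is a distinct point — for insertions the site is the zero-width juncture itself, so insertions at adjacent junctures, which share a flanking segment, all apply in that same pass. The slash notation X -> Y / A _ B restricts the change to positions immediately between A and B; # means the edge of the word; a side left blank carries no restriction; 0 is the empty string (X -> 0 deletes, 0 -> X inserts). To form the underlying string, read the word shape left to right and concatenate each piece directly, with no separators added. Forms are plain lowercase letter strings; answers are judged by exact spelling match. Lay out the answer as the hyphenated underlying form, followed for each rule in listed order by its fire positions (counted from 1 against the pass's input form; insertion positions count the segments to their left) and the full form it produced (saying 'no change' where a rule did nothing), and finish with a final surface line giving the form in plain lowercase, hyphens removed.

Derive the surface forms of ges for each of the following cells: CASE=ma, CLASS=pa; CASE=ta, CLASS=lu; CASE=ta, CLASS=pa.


cell CASE=ma, CLASS=pa:
underlying: f-ges-um
1. 0 -> a / C _ C #: no change
2. f -> v, k -> g, p -> b, s -> z, t -> d / V _ V: fires at position(s) 4: fgezum
surface: fgezum

cell CASE=ta, CLASS=lu:
underlying: fib-ges-kk
1. 0 -> a / C _ C #: inserts after position(s) 7: fibgeskak
2. f -> v, k -> g, p -> b, s -> z, t -> d / V _ V: no change
surface: fibgeskak

cell CASE=ta, CLASS=pa:
underlying: f-ges-kk
1. 0 -> a / C _ C #: inserts after position(s) 5: fgeskak
2. f -> v, k -> g, p -> b, s -> z, t -> d / V _ V: no change
surface: fgeskak


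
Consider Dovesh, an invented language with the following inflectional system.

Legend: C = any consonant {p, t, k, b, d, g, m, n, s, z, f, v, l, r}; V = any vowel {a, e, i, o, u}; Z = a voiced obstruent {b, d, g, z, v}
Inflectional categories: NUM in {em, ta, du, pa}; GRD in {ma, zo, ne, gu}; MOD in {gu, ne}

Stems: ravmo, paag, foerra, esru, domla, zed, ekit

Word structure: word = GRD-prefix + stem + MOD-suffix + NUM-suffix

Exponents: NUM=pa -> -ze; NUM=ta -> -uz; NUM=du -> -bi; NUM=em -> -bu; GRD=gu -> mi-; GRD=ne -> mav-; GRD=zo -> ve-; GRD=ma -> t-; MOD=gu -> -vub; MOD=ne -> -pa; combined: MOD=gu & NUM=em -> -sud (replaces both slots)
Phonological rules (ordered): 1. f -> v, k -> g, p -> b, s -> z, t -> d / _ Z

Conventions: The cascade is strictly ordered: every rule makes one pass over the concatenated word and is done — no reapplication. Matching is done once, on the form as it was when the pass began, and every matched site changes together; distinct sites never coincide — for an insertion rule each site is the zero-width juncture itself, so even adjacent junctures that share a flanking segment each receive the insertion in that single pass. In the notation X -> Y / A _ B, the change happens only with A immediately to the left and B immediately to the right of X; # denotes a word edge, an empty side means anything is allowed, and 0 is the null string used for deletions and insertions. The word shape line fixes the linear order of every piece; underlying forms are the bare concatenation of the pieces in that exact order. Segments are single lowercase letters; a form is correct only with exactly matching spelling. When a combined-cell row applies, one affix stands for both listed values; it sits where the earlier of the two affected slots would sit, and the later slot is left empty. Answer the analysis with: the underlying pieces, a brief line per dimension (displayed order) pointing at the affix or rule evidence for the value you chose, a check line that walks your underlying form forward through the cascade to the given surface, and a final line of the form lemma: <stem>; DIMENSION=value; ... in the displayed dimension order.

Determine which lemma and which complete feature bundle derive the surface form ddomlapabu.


underlying: t-domla-pa-bu
NUM=em - signalled by the affix -bu
GRD=ma - signalled by the affix t-
MOD=ne - signalled by the affix -pa
check: tdomlapabu -> ddomlapabu
lemma: domla; NUM=em; GRD=ma; MOD=ne
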